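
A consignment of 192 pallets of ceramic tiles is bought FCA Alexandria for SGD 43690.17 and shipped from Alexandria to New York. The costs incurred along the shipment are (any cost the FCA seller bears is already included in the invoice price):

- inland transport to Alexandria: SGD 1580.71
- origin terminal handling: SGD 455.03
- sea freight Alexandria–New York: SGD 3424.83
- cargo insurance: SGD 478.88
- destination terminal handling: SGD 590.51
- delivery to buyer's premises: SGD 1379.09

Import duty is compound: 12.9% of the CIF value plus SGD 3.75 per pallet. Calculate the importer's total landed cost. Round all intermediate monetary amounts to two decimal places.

Total landed cost: SGD 56936.82

FCA: the seller delivers export-cleared goods to the carrier; the buyer bears costs from that point.
Already in the invoice (seller's account under FCA): inland to port — exclude.
CIF value = FCA price + origin terminal + freight + insurance = 43690.17 + 455.03 + 3424.83 + 478.88 = 48048.91
Ad valorem component: 48048.91 × 12.9% = 6198.31
Specific component: 192 × 3.75 = 720.00
Import duty = 6198.31 + 720.00 = 6918.31
Buyer bears: origin terminal 455.03 + freight 3424.83 + insurance 478.88 + destination terminal 590.51 + delivery 1379.09 + duty 6918.31 = 13246.65
Landed cost = invoice 43690.17 + 13246.65 = 56936.82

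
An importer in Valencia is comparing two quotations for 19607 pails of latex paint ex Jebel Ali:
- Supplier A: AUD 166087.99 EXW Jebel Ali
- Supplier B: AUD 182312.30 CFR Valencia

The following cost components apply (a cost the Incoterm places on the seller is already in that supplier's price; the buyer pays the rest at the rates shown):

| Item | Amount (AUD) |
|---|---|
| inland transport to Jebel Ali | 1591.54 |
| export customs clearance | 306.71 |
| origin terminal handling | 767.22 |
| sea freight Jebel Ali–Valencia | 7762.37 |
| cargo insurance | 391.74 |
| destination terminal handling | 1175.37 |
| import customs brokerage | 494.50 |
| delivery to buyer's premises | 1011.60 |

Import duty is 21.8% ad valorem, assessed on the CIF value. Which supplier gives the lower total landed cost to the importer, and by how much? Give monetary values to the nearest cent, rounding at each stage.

Supplier A (EXW):
CIF value = EXW price + inland to port + export clearance + origin terminal + freight + insurance = 166087.99 + 1591.54 + 306.71 + 767.22 + 7762.37 + 391.74 = 176907.57
Import duty = 176907.57 × 21.8% = 38565.85
Buyer bears (A): 1591.54 + 306.71 + 767.22 + 7762.37 + 391.74 + 1175.37 + 494.50 + 1011.60 = 13501.05
Landed cost (A) = invoice 166087.99 + 13501.05 + duty 38565.85 = 218154.89
Supplier B (CFR):
CIF value = CFR price + insurance = 182312.30 + 391.74 = 182704.04
Import duty = 182704.04 × 21.8% = 39829.48
Buyer bears (B): 391.74 + 1175.37 + 494.50 + 1011.60 = 3073.21
Landed cost (B) = invoice 182312.30 + 3073.21 + duty 39829.48 = 225214.99
Difference = |218154.89 − 225214.99| = 7060.10

Supplier A is cheaper by AUD 7060.10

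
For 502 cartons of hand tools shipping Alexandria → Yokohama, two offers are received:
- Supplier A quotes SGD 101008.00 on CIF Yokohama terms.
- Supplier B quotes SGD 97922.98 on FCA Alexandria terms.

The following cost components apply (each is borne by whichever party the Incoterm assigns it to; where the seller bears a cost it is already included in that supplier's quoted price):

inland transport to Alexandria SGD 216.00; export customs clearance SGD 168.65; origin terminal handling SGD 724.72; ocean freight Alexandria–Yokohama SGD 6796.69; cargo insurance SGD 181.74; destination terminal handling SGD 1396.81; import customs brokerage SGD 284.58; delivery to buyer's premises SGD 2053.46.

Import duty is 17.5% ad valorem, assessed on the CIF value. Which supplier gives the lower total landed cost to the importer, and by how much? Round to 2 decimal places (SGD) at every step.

Supplier A is cheaper by SGD 5426.30

Supplier A (CIF):
The CIF price already equals the CIF value: 101008.00
Import duty = 101008.00 × 17.5% = 17676.40
Buyer bears (A): 1396.81 + 284.58 + 2053.46 = 3734.85
Landed cost (A) = invoice 101008.00 + 3734.85 + duty 17676.40 = 122419.25
Supplier B (FCA):
CIF value = FCA price + origin terminal + freight + insurance = 97922.98 + 724.72 + 6796.69 + 181.74 = 105626.13
Import duty = 105626.13 × 17.5% = 18484.57
Buyer bears (B): 724.72 + 6796.69 + 181.74 + 1396.81 + 284.58 + 2053.46 = 11438.00
Landed cost (B) = invoice 97922.98 + 11438.00 + duty 18484.57 = 127845.55
Difference = |122419.25 − 127845.55| = 5426.30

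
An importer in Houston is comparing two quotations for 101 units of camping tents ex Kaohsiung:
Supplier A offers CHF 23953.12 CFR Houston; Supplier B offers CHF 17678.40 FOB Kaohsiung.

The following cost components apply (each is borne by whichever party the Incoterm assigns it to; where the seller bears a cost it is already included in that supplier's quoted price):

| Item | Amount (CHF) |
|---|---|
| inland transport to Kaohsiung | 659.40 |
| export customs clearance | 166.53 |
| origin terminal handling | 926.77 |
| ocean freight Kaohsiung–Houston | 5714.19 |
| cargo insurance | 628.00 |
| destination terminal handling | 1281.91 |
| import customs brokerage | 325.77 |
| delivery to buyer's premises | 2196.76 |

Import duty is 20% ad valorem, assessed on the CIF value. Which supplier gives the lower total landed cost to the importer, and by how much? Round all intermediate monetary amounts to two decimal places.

Supplier B is cheaper by CHF 672.63

Supplier A (CFR):
CIF value = CFR price + insurance = 23953.12 + 628.00 = 24581.12
Import duty = 24581.12 × 20% = 4916.22
Buyer bears (A): 628.00 + 1281.91 + 325.77 + 2196.76 = 4432.44
Landed cost (A) = invoice 23953.12 + 4432.44 + duty 4916.22 = 33301.78
Supplier B (FOB):
CIF value = FOB price + freight + insurance = 17678.40 + 5714.19 + 628.00 = 24020.59
Import duty = 24020.59 × 20% = 4804.12
Buyer bears (B): 5714.19 + 628.00 + 1281.91 + 325.77 + 2196.76 = 10146.63
Landed cost (B) = invoice 17678.40 + 10146.63 + duty 4804.12 = 32629.15
Difference = |33301.78 − 32629.15| = 672.63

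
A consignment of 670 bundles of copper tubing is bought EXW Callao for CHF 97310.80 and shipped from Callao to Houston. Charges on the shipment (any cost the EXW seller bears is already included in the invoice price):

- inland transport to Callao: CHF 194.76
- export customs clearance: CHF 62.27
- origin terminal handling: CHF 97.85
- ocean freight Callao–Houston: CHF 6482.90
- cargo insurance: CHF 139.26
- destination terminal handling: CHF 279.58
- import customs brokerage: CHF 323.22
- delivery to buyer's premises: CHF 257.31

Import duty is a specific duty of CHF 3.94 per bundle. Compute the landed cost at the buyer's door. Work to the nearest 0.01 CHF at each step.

EXW: the seller makes goods available at their premises; the buyer bears all onward costs.
CIF value = EXW price + inland to port + export clearance + origin terminal + freight + insurance = 97310.80 + 194.76 + 62.27 + 97.85 + 6482.90 + 139.26 = 104287.84
Import duty = 670 × 3.94 = 2639.80
Buyer bears: inland to port 194.76 + export clearance 62.27 + origin terminal 97.85 + freight 6482.90 + insurance 139.26 + destination terminal 279.58 + brokerage 323.22 + delivery 257.31 + duty 2639.80 = 10476.95
Landed cost = invoice 97310.80 + 10476.95 = 107787.75

Total landed cost: CHF 107787.75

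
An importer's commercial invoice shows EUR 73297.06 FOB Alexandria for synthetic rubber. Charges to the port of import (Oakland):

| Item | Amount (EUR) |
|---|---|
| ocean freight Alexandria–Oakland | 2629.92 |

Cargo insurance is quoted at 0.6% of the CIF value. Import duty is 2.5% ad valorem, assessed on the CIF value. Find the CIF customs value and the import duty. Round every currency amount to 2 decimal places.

Let C be the CIF value. C = FOB price + freight + 0.6% × C
C − 0.6% × C = 73297.06 + 2629.92
0.994 × C = 75926.98
C = 75926.98 / 0.994 = 76385.29
Insurance premium = 0.6% × 76385.29 = 458.31
Import duty = 76385.29 × 2.5% = 1909.63

CIF value: EUR 76385.29; import duty: EUR 1909.63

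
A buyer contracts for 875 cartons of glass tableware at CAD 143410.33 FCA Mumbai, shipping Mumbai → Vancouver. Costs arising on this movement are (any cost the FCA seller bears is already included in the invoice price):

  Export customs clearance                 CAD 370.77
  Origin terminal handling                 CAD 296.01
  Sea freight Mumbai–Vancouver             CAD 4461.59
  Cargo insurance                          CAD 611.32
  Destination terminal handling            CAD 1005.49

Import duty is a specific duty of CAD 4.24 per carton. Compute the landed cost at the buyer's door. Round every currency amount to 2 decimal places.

FCA: the seller delivers export-cleared goods to the carrier; the buyer bears costs from that point.
Already in the invoice (seller's account under FCA): export clearance — exclude.
CIF value = FCA price + origin terminal + freight + insurance = 143410.33 + 296.01 + 4461.59 + 611.32 = 148779.25
Import duty = 875 × 4.24 = 3710.00
Buyer bears: origin terminal 296.01 + freight 4461.59 + insurance 611.32 + destination terminal 1005.49 + duty 3710.00 = 10084.41
Landed cost = invoice 143410.33 + 10084.41 = 153494.74

Total landed cost: CAD 153494.74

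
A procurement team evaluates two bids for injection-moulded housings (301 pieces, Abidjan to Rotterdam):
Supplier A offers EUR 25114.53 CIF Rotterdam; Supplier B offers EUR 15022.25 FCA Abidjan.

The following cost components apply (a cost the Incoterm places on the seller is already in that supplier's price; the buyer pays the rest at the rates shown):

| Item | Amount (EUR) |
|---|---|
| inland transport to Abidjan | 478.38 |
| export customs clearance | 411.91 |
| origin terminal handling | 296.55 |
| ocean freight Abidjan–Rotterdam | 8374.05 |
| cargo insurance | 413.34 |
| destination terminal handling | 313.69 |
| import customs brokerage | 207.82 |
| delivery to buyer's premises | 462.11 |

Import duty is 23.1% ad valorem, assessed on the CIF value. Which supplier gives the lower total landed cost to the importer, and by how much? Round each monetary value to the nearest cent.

Supplier A (CIF):
The CIF price already equals the CIF value: 25114.53
Import duty = 25114.53 × 23.1% = 5801.46
Buyer bears (A): 313.69 + 207.82 + 462.11 = 983.62
Landed cost (A) = invoice 25114.53 + 983.62 + duty 5801.46 = 31899.61
Supplier B (FCA):
CIF value = FCA price + origin terminal + freight + insurance = 15022.25 + 296.55 + 8374.05 + 413.34 = 24106.19
Import duty = 24106.19 × 23.1% = 5568.53
Buyer bears (B): 296.55 + 8374.05 + 413.34 + 313.69 + 207.82 + 462.11 = 10067.56
Landed cost (B) = invoice 15022.25 + 10067.56 + duty 5568.53 = 30658.34
Difference = |31899.61 − 30658.34| = 1241.27

Supplier B is cheaper by EUR 1241.27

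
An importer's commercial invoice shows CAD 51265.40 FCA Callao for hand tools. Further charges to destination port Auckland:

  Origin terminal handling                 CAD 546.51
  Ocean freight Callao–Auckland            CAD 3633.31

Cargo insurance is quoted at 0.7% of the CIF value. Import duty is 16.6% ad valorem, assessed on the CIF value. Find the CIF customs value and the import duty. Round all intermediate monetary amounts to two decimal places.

Let C be the CIF value. C = FCA price + pre-shipment costs + freight + 0.7% × C
C − 0.7% × C = 51265.40 + 546.51 + 3633.31
0.993 × C = 55445.22
C = 55445.22 / 0.993 = 55836.07
Insurance premium = 0.7% × 55836.07 = 390.85
Import duty = 55836.07 × 16.6% = 9268.79

CIF value: CAD 55836.07; import duty: CAD 9268.79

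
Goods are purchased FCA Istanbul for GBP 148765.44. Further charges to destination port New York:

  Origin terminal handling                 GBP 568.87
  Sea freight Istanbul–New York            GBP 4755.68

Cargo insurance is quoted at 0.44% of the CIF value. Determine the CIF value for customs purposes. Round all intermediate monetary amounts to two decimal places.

CIF value: GBP 154770.98

Let C be the CIF value. C = FCA price + pre-shipment costs + freight + 0.44% × C
C − 0.44% × C = 148765.44 + 568.87 + 4755.68
0.9956 × C = 154089.99
C = 154089.99 / 0.9956 = 154770.98
Insurance premium = 0.44% × 154770.98 = 680.99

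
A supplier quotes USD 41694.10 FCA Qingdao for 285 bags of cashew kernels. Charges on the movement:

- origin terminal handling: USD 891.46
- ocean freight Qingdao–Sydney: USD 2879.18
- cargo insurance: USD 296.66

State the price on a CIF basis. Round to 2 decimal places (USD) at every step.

From FCA to CIF, the seller additionally bears: origin terminal, freight, insurance.
CIF price = 41694.10 + 891.46 + 2879.18 + 296.66 = 45761.40

CIF price: USD 45761.40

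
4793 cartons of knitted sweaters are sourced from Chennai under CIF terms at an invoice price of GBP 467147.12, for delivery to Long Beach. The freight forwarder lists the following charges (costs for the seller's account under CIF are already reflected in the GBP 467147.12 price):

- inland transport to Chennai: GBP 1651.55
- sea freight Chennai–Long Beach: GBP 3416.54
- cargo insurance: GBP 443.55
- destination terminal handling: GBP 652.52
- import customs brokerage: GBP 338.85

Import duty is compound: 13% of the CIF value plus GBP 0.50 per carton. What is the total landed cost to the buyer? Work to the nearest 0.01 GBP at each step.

CIF: the seller pays costs through ocean freight and marine insurance to the destination port.
Already in the invoice (seller's account under CIF): inland to port, freight, insurance — exclude.
The CIF price already equals the CIF value: 467147.12
Ad valorem component: 467147.12 × 13% = 60729.13
Specific component: 4793 × 0.50 = 2396.50
Import duty = 60729.13 + 2396.50 = 63125.63
Buyer bears: destination terminal 652.52 + brokerage 338.85 + duty 63125.63 = 64117.00
Landed cost = invoice 467147.12 + 64117.00 = 531264.12

Total landed cost: GBP 531264.12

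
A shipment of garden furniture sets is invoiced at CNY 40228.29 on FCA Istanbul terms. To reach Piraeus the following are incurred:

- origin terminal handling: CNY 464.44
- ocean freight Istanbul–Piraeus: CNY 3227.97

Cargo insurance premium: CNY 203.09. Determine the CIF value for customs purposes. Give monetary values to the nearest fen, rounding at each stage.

CIF value: CNY 44123.79

CIF = FCA price + pre-shipment costs + freight + insurance
CIF = 40228.29 + 464.44 + 3227.97 + 203.09 = 44123.79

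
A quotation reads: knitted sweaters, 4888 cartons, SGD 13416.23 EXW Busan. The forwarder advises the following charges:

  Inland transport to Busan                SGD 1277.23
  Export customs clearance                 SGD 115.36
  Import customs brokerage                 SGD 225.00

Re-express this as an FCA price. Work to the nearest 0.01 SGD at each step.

FCA price: SGD 14808.82

Not relevant to the conversion: brokerage — on the buyer under both terms; not part of either seller's price.
From EXW to FCA, the seller additionally bears: inland to port, export clearance.
FCA price = 13416.23 + 1277.23 + 115.36 = 14808.82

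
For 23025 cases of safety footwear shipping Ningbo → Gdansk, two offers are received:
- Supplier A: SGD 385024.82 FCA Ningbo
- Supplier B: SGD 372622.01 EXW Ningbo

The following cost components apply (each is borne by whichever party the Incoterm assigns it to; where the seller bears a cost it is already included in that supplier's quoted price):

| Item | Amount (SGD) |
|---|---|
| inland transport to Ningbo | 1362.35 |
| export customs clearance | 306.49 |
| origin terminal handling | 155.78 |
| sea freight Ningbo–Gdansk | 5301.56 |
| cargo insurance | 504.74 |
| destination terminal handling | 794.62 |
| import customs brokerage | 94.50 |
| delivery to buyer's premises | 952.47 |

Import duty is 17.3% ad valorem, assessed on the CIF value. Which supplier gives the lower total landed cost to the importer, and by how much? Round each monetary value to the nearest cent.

Supplier B is cheaper by SGD 12590.94

Supplier A (FCA):
CIF value = FCA price + origin terminal + freight + insurance = 385024.82 + 155.78 + 5301.56 + 504.74 = 390986.90
Import duty = 390986.90 × 17.3% = 67640.73
Buyer bears (A): 155.78 + 5301.56 + 504.74 + 794.62 + 94.50 + 952.47 = 7803.67
Landed cost (A) = invoice 385024.82 + 7803.67 + duty 67640.73 = 460469.22
Supplier B (EXW):
CIF value = EXW price + inland to port + export clearance + origin terminal + freight + insurance = 372622.01 + 1362.35 + 306.49 + 155.78 + 5301.56 + 504.74 = 380252.93
Import duty = 380252.93 × 17.3% = 65783.76
Buyer bears (B): 1362.35 + 306.49 + 155.78 + 5301.56 + 504.74 + 794.62 + 94.50 + 952.47 = 9472.51
Landed cost (B) = invoice 372622.01 + 9472.51 + duty 65783.76 = 447878.28
Difference = |460469.22 − 447878.28| = 12590.94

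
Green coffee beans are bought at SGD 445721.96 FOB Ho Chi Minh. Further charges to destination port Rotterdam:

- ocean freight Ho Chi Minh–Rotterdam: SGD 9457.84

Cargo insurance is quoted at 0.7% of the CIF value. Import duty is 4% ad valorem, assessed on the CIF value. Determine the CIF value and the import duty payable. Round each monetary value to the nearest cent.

Let C be the CIF value. C = FOB price + freight + 0.7% × C
C − 0.7% × C = 445721.96 + 9457.84
0.993 × C = 455179.80
C = 455179.80 / 0.993 = 458388.52
Insurance premium = 0.7% × 458388.52 = 3208.72
Import duty = 458388.52 × 4% = 18335.54

CIF value: SGD 458388.52; import duty: SGD 18335.54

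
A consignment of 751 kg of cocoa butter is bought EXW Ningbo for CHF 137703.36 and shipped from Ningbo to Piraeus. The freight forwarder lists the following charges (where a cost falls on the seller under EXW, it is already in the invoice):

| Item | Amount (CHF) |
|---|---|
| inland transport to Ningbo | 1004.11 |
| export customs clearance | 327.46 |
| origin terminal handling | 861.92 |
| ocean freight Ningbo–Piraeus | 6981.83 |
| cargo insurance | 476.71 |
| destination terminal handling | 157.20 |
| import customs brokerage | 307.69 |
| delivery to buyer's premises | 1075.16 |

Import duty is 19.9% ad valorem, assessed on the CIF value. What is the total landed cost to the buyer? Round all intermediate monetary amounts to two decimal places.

EXW: the seller makes goods available at their premises; the buyer bears all onward costs.
CIF value = EXW price + inland to port + export clearance + origin terminal + freight + insurance = 137703.36 + 1004.11 + 327.46 + 861.92 + 6981.83 + 476.71 = 147355.39
Import duty = 147355.39 × 19.9% = 29323.72
Buyer bears: inland to port 1004.11 + export clearance 327.46 + origin terminal 861.92 + freight 6981.83 + insurance 476.71 + destination terminal 157.20 + brokerage 307.69 + delivery 1075.16 + duty 29323.72 = 40515.80
Landed cost = invoice 137703.36 + 40515.80 = 178219.16

Total landed cost: CHF 178219.16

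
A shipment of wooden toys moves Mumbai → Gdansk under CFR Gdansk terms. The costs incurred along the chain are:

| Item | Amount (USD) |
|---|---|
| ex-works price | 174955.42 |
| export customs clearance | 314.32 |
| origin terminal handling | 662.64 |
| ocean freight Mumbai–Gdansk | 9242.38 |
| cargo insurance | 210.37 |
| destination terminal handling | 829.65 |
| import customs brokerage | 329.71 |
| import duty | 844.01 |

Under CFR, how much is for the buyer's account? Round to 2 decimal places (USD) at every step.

CFR: the seller pays costs through ocean freight to the destination port, but not insurance.
Seller's account: goods 174955.42 + export clearance 314.32 + origin terminal 662.64 + freight 9242.38 = 185174.76
Buyer's account: insurance 210.37 + destination terminal 829.65 + brokerage 329.71 + duty 844.01 = 2213.74

Buyer's account: USD 2213.74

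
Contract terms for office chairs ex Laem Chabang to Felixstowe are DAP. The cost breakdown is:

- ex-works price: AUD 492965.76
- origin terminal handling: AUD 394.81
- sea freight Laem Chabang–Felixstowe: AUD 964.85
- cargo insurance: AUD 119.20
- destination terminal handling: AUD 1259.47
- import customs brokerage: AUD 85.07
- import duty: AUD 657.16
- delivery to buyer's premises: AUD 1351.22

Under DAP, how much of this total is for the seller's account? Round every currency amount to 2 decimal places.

DAP: the seller bears all costs to the named destination except import duty and clearance.
Seller's account: goods 492965.76 + origin terminal 394.81 + freight 964.85 + insurance 119.20 + destination terminal 1259.47 + delivery 1351.22 = 497055.31
Buyer's account: brokerage 85.07 + duty 657.16 = 742.23

Seller's account: AUD 497055.31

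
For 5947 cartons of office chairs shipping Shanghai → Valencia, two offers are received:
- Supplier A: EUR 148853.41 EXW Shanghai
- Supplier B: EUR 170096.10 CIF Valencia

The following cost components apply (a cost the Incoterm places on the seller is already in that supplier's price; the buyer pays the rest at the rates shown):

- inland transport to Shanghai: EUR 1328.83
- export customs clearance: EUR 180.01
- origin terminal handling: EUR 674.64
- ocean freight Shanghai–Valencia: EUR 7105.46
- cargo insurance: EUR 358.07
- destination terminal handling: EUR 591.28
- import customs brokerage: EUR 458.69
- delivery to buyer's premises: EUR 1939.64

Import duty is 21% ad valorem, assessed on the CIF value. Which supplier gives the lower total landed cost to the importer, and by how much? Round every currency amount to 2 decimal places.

Supplier A is cheaper by EUR 14030.77

Supplier A (EXW):
CIF value = EXW price + inland to port + export clearance + origin terminal + freight + insurance = 148853.41 + 1328.83 + 180.01 + 674.64 + 7105.46 + 358.07 = 158500.42
Import duty = 158500.42 × 21% = 33285.09
Buyer bears (A): 1328.83 + 180.01 + 674.64 + 7105.46 + 358.07 + 591.28 + 458.69 + 1939.64 = 12636.62
Landed cost (A) = invoice 148853.41 + 12636.62 + duty 33285.09 = 194775.12
Supplier B (CIF):
The CIF price already equals the CIF value: 170096.10
Import duty = 170096.10 × 21% = 35720.18
Buyer bears (B): 591.28 + 458.69 + 1939.64 = 2989.61
Landed cost (B) = invoice 170096.10 + 2989.61 + duty 35720.18 = 208805.89
Difference = |194775.12 − 208805.89| = 14030.77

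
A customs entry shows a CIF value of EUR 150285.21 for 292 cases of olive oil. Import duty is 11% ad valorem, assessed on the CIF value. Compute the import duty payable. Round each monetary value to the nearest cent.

Import duty = 150285.21 × 11% = 16531.37

Import duty: EUR 16531.37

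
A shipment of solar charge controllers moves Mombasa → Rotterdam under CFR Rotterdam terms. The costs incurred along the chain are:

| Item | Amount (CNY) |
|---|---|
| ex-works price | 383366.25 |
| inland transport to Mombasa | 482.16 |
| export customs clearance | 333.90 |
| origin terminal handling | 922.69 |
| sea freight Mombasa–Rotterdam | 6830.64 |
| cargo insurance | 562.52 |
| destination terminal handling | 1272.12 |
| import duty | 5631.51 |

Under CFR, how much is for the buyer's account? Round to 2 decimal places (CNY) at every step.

CFR: the seller pays costs through ocean freight to the destination port, but not insurance.
Seller's account: goods 383366.25 + inland to port 482.16 + export clearance 333.90 + origin terminal 922.69 + freight 6830.64 = 391935.64
Buyer's account: insurance 562.52 + destination terminal 1272.12 + duty 5631.51 = 7466.15

Buyer's account: CNY 7466.15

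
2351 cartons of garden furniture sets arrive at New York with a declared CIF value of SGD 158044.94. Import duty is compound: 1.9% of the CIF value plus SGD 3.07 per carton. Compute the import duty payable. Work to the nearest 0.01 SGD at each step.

Import duty: SGD 10220.42

Ad valorem component: 158044.94 × 1.9% = 3002.85
Specific component: 2351 × 3.07 = 7217.57
Import duty = 3002.85 + 7217.57 = 10220.42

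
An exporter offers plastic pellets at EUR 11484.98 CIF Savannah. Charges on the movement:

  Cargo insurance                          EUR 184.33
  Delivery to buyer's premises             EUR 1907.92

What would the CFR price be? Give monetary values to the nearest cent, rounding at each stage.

Not relevant to the conversion: delivery — on the buyer under both terms; not part of either seller's price.
From CIF to CFR, the seller no longer bears: insurance.
CFR price = 11484.98 − 184.33 = 11300.65

CFR price: EUR 11300.65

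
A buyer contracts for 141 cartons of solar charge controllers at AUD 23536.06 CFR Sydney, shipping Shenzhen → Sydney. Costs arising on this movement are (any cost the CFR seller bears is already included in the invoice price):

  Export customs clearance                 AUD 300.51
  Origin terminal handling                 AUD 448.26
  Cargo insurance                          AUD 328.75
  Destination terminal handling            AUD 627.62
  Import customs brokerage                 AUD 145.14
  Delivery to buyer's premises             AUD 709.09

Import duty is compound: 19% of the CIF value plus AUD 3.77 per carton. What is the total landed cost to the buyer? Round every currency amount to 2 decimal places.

CFR: the seller pays costs through ocean freight to the destination port, but not insurance.
Already in the invoice (seller's account under CFR): export clearance, origin terminal — exclude.
CIF value = CFR price + insurance = 23536.06 + 328.75 = 23864.81
Ad valorem component: 23864.81 × 19% = 4534.31
Specific component: 141 × 3.77 = 531.57
Import duty = 4534.31 + 531.57 = 5065.88
Buyer bears: insurance 328.75 + destination terminal 627.62 + brokerage 145.14 + delivery 709.09 + duty 5065.88 = 6876.48
Landed cost = invoice 23536.06 + 6876.48 = 30412.54

Total landed cost: AUD 30412.54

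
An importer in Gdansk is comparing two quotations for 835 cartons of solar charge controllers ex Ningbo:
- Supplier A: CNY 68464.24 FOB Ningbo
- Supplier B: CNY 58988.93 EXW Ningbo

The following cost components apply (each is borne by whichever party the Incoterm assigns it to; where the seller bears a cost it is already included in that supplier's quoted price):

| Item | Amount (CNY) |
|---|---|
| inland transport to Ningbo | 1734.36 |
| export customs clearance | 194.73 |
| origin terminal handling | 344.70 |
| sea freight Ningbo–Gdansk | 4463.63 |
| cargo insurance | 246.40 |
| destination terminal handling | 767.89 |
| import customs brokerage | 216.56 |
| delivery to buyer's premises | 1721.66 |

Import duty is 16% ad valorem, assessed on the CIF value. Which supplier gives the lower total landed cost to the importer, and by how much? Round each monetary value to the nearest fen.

Supplier B is cheaper by CNY 8353.76

Supplier A (FOB):
CIF value = FOB price + freight + insurance = 68464.24 + 4463.63 + 246.40 = 73174.27
Import duty = 73174.27 × 16% = 11707.88
Buyer bears (A): 4463.63 + 246.40 + 767.89 + 216.56 + 1721.66 = 7416.14
Landed cost (A) = invoice 68464.24 + 7416.14 + duty 11707.88 = 87588.26
Supplier B (EXW):
CIF value = EXW price + inland to port + export clearance + origin terminal + freight + insurance = 58988.93 + 1734.36 + 194.73 + 344.70 + 4463.63 + 246.40 = 65972.75
Import duty = 65972.75 × 16% = 10555.64
Buyer bears (B): 1734.36 + 194.73 + 344.70 + 4463.63 + 246.40 + 767.89 + 216.56 + 1721.66 = 9689.93
Landed cost (B) = invoice 58988.93 + 9689.93 + duty 10555.64 = 79234.50
Difference = |87588.26 − 79234.50| = 8353.76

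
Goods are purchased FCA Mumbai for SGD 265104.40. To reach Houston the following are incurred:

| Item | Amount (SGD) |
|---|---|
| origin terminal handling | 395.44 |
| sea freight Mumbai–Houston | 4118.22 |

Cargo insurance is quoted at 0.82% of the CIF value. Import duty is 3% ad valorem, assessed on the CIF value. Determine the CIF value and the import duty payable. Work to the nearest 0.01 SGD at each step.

CIF value: SGD 271847.21; import duty: SGD 8155.42

Let C be the CIF value. C = FCA price + pre-shipment costs + freight + 0.82% × C
C − 0.82% × C = 265104.40 + 395.44 + 4118.22
0.9918 × C = 269618.06
C = 269618.06 / 0.9918 = 271847.21
Insurance premium = 0.82% × 271847.21 = 2229.15
Import duty = 271847.21 × 3% = 8155.42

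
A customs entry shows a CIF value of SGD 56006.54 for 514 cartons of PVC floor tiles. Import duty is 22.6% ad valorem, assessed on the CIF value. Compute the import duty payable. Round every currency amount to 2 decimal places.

Import duty: SGD 12657.48

Import duty = 56006.54 × 22.6% = 12657.48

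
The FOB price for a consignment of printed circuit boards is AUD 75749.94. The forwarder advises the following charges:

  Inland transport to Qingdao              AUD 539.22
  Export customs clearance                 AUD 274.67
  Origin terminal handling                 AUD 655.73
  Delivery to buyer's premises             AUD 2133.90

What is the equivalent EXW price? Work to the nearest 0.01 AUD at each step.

EXW price: AUD 74280.32

Not relevant to the conversion: delivery — on the buyer under both terms; not part of either seller's price.
From FOB to EXW, the seller no longer bears: inland to port, export clearance, origin terminal.
EXW price = 75749.94 − 539.22 − 274.67 − 655.73 = 74280.32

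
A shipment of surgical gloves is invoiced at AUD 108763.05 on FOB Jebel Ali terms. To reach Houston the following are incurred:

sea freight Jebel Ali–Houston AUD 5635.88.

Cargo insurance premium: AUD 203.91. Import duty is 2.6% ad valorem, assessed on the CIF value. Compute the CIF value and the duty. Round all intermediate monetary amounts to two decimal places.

CIF value: AUD 114602.84; import duty: AUD 2979.67

CIF = FOB price + freight + insurance
CIF = 108763.05 + 5635.88 + 203.91 = 114602.84
Import duty = 114602.84 × 2.6% = 2979.67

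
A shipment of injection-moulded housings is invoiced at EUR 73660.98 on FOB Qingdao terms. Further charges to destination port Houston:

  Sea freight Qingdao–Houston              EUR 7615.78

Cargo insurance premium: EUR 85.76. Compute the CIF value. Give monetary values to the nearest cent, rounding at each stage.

CIF value: EUR 81362.52

CIF = FOB price + freight + insurance
CIF = 73660.98 + 7615.78 + 85.76 = 81362.52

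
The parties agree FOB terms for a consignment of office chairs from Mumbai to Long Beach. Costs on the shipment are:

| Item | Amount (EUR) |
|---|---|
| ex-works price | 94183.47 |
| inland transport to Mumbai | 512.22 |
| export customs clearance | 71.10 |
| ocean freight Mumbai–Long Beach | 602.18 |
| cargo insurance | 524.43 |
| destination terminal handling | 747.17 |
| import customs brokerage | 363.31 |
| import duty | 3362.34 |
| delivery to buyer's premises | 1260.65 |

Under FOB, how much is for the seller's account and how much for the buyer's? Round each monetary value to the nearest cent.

Seller: EUR 94766.79; buyer: EUR 6860.08

FOB: the seller bears costs until goods are on board at the origin port; the buyer bears freight, insurance and all costs thereafter.
Seller's account: goods 94183.47 + inland to port 512.22 + export clearance 71.10 = 94766.79
Buyer's account: freight 602.18 + insurance 524.43 + destination terminal 747.17 + brokerage 363.31 + duty 3362.34 + delivery 1260.65 = 6860.08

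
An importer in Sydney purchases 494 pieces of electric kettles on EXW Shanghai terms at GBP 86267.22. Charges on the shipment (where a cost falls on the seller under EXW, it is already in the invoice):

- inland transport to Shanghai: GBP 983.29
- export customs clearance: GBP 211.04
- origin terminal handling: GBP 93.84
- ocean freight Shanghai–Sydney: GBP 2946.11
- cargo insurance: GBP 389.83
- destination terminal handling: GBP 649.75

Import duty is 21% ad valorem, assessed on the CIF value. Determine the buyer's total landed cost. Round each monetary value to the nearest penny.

EXW: the seller makes goods available at their premises; the buyer bears all onward costs.
CIF value = EXW price + inland to port + export clearance + origin terminal + freight + insurance = 86267.22 + 983.29 + 211.04 + 93.84 + 2946.11 + 389.83 = 90891.33
Import duty = 90891.33 × 21% = 19087.18
Buyer bears: inland to port 983.29 + export clearance 211.04 + origin terminal 93.84 + freight 2946.11 + insurance 389.83 + destination terminal 649.75 + duty 19087.18 = 24361.04
Landed cost = invoice 86267.22 + 24361.04 = 110628.26

Total landed cost: GBP 110628.26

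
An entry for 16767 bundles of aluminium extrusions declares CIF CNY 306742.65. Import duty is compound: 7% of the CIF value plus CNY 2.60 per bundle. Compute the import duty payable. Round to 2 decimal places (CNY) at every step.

Ad valorem component: 306742.65 × 7% = 21471.99
Specific component: 16767 × 2.60 = 43594.20
Import duty = 21471.99 + 43594.20 = 65066.19

Import duty: CNY 65066.19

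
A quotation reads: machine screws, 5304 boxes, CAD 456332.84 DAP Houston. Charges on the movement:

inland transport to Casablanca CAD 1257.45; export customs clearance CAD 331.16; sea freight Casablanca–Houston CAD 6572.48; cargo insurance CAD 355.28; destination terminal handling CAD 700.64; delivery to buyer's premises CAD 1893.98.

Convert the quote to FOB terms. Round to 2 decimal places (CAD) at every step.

Not relevant to the conversion: inland to port, export clearance — on the seller under both DAP and FOB; already in the DAP price and stays in the FOB price.
From DAP to FOB, the seller no longer bears: freight, insurance, destination terminal, delivery.
FOB price = 456332.84 − 6572.48 − 355.28 − 700.64 − 1893.98 = 446810.46

FOB price: CAD 446810.46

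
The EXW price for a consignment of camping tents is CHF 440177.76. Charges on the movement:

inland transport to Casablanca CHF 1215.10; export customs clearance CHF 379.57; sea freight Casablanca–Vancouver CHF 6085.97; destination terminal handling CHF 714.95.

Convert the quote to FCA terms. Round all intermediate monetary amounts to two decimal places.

FCA price: CHF 441772.43

Not relevant to the conversion: freight, destination terminal — on the buyer under both terms; not part of either seller's price.
From EXW to FCA, the seller additionally bears: inland to port, export clearance.
FCA price = 440177.76 + 1215.10 + 379.57 = 441772.43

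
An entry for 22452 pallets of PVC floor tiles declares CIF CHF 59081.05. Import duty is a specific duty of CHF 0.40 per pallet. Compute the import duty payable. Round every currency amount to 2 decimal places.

Import duty: CHF 8980.80

Import duty = 22452 × 0.40 = 8980.80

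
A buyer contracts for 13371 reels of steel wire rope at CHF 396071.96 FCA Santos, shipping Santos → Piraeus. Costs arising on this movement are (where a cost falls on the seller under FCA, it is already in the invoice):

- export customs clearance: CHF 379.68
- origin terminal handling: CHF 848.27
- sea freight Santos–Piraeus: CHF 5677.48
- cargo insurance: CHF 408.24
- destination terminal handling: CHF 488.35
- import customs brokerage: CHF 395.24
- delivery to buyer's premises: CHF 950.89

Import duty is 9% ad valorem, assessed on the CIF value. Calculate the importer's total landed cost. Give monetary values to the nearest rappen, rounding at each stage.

FCA: the seller delivers export-cleared goods to the carrier; the buyer bears costs from that point.
Already in the invoice (seller's account under FCA): export clearance — exclude.
CIF value = FCA price + origin terminal + freight + insurance = 396071.96 + 848.27 + 5677.48 + 408.24 = 403005.95
Import duty = 403005.95 × 9% = 36270.54
Buyer bears: origin terminal 848.27 + freight 5677.48 + insurance 408.24 + destination terminal 488.35 + brokerage 395.24 + delivery 950.89 + duty 36270.54 = 45039.01
Landed cost = invoice 396071.96 + 45039.01 = 441110.97

Total landed cost: CHF 441110.97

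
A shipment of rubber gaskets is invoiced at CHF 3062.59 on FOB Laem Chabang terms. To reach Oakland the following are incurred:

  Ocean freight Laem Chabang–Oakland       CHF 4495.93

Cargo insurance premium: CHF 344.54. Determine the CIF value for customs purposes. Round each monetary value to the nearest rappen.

CIF = FOB price + freight + insurance
CIF = 3062.59 + 4495.93 + 344.54 = 7903.06

CIF value: CHF 7903.06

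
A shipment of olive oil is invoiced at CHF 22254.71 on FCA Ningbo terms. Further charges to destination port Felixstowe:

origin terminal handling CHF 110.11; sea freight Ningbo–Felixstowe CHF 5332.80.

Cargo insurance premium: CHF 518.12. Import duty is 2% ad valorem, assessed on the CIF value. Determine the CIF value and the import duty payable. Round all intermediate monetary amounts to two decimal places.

CIF value: CHF 28215.74; import duty: CHF 564.31

CIF = FCA price + pre-shipment costs + freight + insurance
CIF = 22254.71 + 110.11 + 5332.80 + 518.12 = 28215.74
Import duty = 28215.74 × 2% = 564.31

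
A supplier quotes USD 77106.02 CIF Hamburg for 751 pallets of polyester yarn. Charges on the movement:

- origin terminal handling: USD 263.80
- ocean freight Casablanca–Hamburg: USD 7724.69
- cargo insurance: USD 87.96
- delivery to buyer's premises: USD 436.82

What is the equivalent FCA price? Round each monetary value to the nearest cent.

FCA price: USD 69029.57

Not relevant to the conversion: delivery — on the buyer under both terms; not part of either seller's price.
From CIF to FCA, the seller no longer bears: origin terminal, freight, insurance.
FCA price = 77106.02 − 263.80 − 7724.69 − 87.96 = 69029.57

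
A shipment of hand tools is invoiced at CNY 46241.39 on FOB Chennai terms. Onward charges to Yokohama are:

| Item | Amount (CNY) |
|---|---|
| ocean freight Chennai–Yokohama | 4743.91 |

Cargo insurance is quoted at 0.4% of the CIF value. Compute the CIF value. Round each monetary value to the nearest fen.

Let C be the CIF value. C = FOB price + freight + 0.4% × C
C − 0.4% × C = 46241.39 + 4743.91
0.996 × C = 50985.30
C = 50985.30 / 0.996 = 51190.06
Insurance premium = 0.4% × 51190.06 = 204.76

CIF value: CNY 51190.06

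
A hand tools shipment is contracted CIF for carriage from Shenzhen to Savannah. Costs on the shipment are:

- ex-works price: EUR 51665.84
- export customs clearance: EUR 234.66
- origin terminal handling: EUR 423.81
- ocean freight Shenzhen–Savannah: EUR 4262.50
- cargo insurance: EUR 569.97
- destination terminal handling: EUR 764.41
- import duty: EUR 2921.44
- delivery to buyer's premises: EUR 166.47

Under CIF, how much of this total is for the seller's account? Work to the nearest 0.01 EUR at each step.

Seller's account: EUR 57156.78

CIF: the seller pays costs through ocean freight and marine insurance to the destination port.
Seller's account: goods 51665.84 + export clearance 234.66 + origin terminal 423.81 + freight 4262.50 + insurance 569.97 = 57156.78
Buyer's account: destination terminal 764.41 + duty 2921.44 + delivery 166.47 = 3852.32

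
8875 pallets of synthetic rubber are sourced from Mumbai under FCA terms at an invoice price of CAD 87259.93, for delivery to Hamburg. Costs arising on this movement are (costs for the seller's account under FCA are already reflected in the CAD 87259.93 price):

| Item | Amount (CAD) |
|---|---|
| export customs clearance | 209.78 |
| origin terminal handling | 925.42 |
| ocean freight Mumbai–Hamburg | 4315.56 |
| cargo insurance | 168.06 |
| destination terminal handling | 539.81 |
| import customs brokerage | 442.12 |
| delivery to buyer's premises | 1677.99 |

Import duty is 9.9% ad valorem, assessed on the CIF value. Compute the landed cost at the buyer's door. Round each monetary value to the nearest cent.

FCA: the seller delivers export-cleared goods to the carrier; the buyer bears costs from that point.
Already in the invoice (seller's account under FCA): export clearance — exclude.
CIF value = FCA price + origin terminal + freight + insurance = 87259.93 + 925.42 + 4315.56 + 168.06 = 92668.97
Import duty = 92668.97 × 9.9% = 9174.23
Buyer bears: origin terminal 925.42 + freight 4315.56 + insurance 168.06 + destination terminal 539.81 + brokerage 442.12 + delivery 1677.99 + duty 9174.23 = 17243.19
Landed cost = invoice 87259.93 + 17243.19 = 104503.12

Total landed cost: CAD 104503.12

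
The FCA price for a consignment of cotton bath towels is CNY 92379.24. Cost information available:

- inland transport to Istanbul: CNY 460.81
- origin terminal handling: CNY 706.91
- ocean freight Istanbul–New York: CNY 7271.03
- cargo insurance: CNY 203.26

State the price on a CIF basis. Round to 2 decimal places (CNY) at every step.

Not relevant to the conversion: inland to port — on the seller under both FCA and CIF; already in the FCA price and stays in the CIF price.
From FCA to CIF, the seller additionally bears: origin terminal, freight, insurance.
CIF price = 92379.24 + 706.91 + 7271.03 + 203.26 = 100560.44

CIF price: CNY 100560.44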